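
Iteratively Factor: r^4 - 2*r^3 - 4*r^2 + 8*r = (r - 2)*(r^3 - 4*r) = (r - 2)^2*(r^2 + 2*r) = (r - 2)^2*(r + 2)*(r)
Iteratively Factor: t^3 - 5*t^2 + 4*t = (t)*(t^2 - 5*t + 4) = t*(t - 1)*(t - 4)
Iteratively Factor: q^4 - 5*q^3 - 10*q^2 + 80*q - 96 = (q - 4)*(q^3 - q^2 - 14*q + 24) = (q - 4)*(q - 3)*(q^2 + 2*q - 8) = (q - 4)*(q - 3)*(q - 2)*(q + 4)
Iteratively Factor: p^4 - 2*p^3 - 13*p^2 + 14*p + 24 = (p + 3)*(p^3 - 5*p^2 + 2*p + 8) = (p - 2)*(p + 3)*(p^2 - 3*p - 4) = (p - 4)*(p - 2)*(p + 3)*(p + 1)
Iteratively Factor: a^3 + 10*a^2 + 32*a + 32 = (a + 4)*(a^2 + 6*a + 8) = (a + 4)^2*(a + 2)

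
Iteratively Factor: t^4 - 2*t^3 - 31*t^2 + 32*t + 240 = (t - 4)*(t^3 + 2*t^2 - 23*t - 60) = (t - 5)*(t - 4)*(t^2 + 7*t + 12) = (t - 5)*(t - 4)*(t + 4)*(t + 3)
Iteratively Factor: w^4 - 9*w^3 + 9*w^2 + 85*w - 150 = (w - 5)*(w^3 - 4*w^2 - 11*w + 30) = (w - 5)^2*(w^2 + w - 6) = (w - 5)^2*(w + 3)*(w - 2)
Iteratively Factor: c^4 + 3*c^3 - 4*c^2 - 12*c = (c + 3)*(c^3 - 4*c) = (c + 2)*(c + 3)*(c^2 - 2*c) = (c - 2)*(c + 2)*(c + 3)*(c)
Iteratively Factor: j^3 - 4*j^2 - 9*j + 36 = (j - 4)*(j^2 - 9) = (j - 4)*(j - 3)*(j + 3)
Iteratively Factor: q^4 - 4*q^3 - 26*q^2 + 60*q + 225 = (q - 5)*(q^3 + q^2 - 21*q - 45) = (q - 5)^2*(q^2 + 6*q + 9) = (q - 5)^2*(q + 3)*(q + 3)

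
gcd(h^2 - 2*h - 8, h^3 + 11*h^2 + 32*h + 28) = h + 2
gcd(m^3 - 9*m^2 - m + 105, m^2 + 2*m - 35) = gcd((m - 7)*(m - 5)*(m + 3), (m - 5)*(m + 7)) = m - 5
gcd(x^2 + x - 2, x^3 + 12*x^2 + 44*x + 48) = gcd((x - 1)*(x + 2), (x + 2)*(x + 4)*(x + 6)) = x + 2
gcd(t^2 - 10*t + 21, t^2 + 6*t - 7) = 1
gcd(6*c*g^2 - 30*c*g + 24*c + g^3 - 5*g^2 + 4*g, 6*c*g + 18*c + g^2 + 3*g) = 6*c + g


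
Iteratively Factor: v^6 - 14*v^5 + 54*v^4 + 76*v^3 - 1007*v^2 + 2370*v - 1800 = (v - 5)*(v^5 - 9*v^4 + 9*v^3 + 121*v^2 - 402*v + 360) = (v - 5)*(v - 3)*(v^4 - 6*v^3 - 9*v^2 + 94*v - 120) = (v - 5)*(v - 3)*(v - 2)*(v^3 - 4*v^2 - 17*v + 60) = (v - 5)^2*(v - 3)*(v - 2)*(v^2 + v - 12) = (v - 5)^2*(v - 3)*(v - 2)*(v + 4)*(v - 3)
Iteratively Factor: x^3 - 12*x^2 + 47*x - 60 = (x - 3)*(x^2 - 9*x + 20) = (x - 4)*(x - 3)*(x - 5)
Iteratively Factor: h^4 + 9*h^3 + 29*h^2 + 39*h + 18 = (h + 1)*(h^3 + 8*h^2 + 21*h + 18) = (h + 1)*(h + 3)*(h^2 + 5*h + 6) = (h + 1)*(h + 2)*(h + 3)*(h + 3)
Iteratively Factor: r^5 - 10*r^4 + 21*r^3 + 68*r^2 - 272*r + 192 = (r - 4)*(r^4 - 6*r^3 - 3*r^2 + 56*r - 48) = (r - 4)*(r - 1)*(r^3 - 5*r^2 - 8*r + 48) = (r - 4)*(r - 1)*(r + 3)*(r^2 - 8*r + 16) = (r - 4)^2*(r - 1)*(r + 3)*(r - 4)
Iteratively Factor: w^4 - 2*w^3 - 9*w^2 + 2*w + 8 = (w + 1)*(w^3 - 3*w^2 - 6*w + 8) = (w - 1)*(w + 1)*(w^2 - 2*w - 8) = (w - 4)*(w - 1)*(w + 1)*(w + 2)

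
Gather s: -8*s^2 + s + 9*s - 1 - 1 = -8*s^2 + 10*s - 2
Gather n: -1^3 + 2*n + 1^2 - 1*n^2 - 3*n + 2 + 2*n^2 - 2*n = n^2 - 3*n + 2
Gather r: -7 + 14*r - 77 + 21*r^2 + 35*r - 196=21*r^2 + 49*r - 280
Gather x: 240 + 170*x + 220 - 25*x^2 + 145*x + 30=-25*x^2 + 315*x + 490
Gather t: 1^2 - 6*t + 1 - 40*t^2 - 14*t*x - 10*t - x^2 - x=-40*t^2 + t*(-14*x - 16) - x^2 - x + 2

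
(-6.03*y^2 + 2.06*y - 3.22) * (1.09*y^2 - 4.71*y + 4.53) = -6.5727*y^4 + 30.6467*y^3 - 40.5283*y^2 + 24.498*y - 14.5866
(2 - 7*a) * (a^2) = -7*a^3 + 2*a^2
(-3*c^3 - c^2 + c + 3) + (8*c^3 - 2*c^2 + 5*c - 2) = 5*c^3 - 3*c^2 + 6*c + 1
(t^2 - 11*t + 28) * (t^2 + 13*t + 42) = t^4 + 2*t^3 - 73*t^2 - 98*t + 1176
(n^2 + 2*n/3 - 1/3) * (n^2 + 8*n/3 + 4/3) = n^4 + 10*n^3/3 + 25*n^2/9 - 4/9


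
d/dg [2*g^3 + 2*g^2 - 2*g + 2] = 6*g^2 + 4*g - 2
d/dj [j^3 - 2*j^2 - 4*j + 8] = 3*j^2 - 4*j - 4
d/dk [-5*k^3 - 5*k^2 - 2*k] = -15*k^2 - 10*k - 2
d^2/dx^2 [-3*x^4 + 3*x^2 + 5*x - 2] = 6 - 36*x^2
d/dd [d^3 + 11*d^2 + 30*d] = 3*d^2 + 22*d + 30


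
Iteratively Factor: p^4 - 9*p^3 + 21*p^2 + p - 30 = (p - 2)*(p^3 - 7*p^2 + 7*p + 15) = (p - 2)*(p + 1)*(p^2 - 8*p + 15) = (p - 5)*(p - 2)*(p + 1)*(p - 3)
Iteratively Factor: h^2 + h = (h + 1)*(h)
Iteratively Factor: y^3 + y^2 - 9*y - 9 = (y + 1)*(y^2 - 9) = (y + 1)*(y + 3)*(y - 3)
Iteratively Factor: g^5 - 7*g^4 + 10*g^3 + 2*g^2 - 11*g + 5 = (g + 1)*(g^4 - 8*g^3 + 18*g^2 - 16*g + 5) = (g - 1)*(g + 1)*(g^3 - 7*g^2 + 11*g - 5) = (g - 1)^2*(g + 1)*(g^2 - 6*g + 5) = (g - 1)^3*(g + 1)*(g - 5)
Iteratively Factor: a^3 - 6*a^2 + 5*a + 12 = (a - 3)*(a^2 - 3*a - 4) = (a - 4)*(a - 3)*(a + 1)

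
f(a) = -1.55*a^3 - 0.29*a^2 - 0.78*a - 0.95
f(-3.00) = 40.63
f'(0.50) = -2.23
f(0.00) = -0.95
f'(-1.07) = -5.48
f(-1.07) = 1.45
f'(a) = -4.65*a^2 - 0.58*a - 0.78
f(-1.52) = 5.01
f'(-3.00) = -40.89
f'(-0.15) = -0.80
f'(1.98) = -20.16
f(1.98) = -15.66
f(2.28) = -22.61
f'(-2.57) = -30.00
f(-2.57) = 25.45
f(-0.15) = -0.83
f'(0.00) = -0.78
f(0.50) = -1.61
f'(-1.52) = -10.64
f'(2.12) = -22.91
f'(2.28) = -26.27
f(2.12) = -18.68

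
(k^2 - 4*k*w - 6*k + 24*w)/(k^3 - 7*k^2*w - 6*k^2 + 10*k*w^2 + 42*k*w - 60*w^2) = (k - 4*w)/(k^2 - 7*k*w + 10*w^2)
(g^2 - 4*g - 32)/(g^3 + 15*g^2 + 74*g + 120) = (g - 8)/(g^2 + 11*g + 30)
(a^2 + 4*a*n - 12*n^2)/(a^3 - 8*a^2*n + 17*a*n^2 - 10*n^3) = (a + 6*n)/(a^2 - 6*a*n + 5*n^2)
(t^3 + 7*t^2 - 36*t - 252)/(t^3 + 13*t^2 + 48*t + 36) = (t^2 + t - 42)/(t^2 + 7*t + 6)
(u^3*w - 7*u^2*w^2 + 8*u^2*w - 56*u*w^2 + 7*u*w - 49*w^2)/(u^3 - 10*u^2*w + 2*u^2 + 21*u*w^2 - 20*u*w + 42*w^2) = w*(u^2 + 8*u + 7)/(u^2 - 3*u*w + 2*u - 6*w)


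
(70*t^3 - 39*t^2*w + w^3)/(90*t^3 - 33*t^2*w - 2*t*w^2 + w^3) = (14*t^2 - 5*t*w - w^2)/(18*t^2 - 3*t*w - w^2)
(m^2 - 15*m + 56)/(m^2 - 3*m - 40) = (m - 7)/(m + 5)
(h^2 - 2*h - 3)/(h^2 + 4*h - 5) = (h^2 - 2*h - 3)/(h^2 + 4*h - 5)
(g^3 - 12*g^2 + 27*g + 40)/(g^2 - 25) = (g^2 - 7*g - 8)/(g + 5)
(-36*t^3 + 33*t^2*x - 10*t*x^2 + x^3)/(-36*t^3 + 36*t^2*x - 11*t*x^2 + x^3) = (12*t^2 - 7*t*x + x^2)/(12*t^2 - 8*t*x + x^2)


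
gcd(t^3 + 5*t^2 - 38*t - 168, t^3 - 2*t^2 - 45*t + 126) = t^2 + t - 42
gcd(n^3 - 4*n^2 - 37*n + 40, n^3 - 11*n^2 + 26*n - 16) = n^2 - 9*n + 8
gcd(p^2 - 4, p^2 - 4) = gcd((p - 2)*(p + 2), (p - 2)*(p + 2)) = p^2 - 4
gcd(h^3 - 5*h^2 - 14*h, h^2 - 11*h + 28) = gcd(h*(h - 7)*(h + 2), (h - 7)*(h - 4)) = h - 7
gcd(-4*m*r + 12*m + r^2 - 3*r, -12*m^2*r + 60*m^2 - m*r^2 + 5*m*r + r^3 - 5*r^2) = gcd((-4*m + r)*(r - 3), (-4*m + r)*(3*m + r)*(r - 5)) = -4*m + r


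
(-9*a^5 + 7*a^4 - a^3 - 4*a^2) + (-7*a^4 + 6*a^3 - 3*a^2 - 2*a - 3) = -9*a^5 + 5*a^3 - 7*a^2 - 2*a - 3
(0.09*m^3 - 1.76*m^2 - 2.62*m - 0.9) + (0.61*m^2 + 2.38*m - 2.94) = 0.09*m^3 - 1.15*m^2 - 0.24*m - 3.84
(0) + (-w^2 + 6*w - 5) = -w^2 + 6*w - 5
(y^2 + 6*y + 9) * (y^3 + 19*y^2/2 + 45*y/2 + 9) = y^5 + 31*y^4/2 + 177*y^3/2 + 459*y^2/2 + 513*y/2 + 81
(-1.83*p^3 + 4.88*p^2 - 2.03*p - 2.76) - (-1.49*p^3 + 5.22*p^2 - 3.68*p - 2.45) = -0.34*p^3 - 0.34*p^2 + 1.65*p - 0.31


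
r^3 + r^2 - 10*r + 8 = (r - 2)*(r - 1)*(r + 4)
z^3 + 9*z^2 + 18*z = z*(z + 3)*(z + 6)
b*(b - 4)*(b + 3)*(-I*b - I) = -I*b^4 + 13*I*b^2 + 12*I*b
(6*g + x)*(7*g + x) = 42*g^2 + 13*g*x + x^2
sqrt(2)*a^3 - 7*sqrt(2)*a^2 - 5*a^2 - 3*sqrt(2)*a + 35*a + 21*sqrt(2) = (a - 7)*(a - 3*sqrt(2))*(sqrt(2)*a + 1)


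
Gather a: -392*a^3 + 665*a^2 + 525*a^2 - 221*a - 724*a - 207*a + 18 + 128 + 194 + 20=-392*a^3 + 1190*a^2 - 1152*a + 360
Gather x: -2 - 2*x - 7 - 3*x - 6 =-5*x - 15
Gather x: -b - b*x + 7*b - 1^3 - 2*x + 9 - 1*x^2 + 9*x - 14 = 6*b - x^2 + x*(7 - b) - 6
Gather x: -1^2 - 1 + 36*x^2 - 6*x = 36*x^2 - 6*x - 2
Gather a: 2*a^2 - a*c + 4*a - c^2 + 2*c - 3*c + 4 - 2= 2*a^2 + a*(4 - c) - c^2 - c + 2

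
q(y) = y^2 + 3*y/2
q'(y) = 2*y + 3/2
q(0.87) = 2.06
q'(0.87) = 3.24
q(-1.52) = 0.03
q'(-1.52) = -1.54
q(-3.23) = 5.59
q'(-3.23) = -4.96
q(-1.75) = 0.44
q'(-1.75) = -2.00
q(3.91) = 21.15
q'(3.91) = 9.32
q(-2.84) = 3.81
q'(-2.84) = -4.18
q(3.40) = 16.66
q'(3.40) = 8.30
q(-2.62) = 2.93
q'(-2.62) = -3.74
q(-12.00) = 126.00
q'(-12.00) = -22.50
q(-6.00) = 27.00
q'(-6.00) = -10.50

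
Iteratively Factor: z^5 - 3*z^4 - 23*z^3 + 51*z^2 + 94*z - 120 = (z - 1)*(z^4 - 2*z^3 - 25*z^2 + 26*z + 120) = (z - 3)*(z - 1)*(z^3 + z^2 - 22*z - 40) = (z - 3)*(z - 1)*(z + 2)*(z^2 - z - 20) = (z - 3)*(z - 1)*(z + 2)*(z + 4)*(z - 5)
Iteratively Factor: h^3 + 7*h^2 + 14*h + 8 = (h + 1)*(h^2 + 6*h + 8) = (h + 1)*(h + 4)*(h + 2)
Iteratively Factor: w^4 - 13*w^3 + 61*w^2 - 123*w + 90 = (w - 2)*(w^3 - 11*w^2 + 39*w - 45) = (w - 3)*(w - 2)*(w^2 - 8*w + 15) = (w - 3)^2*(w - 2)*(w - 5)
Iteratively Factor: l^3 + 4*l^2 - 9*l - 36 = (l + 4)*(l^2 - 9) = (l - 3)*(l + 4)*(l + 3)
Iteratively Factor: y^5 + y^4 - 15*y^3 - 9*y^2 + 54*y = (y)*(y^4 + y^3 - 15*y^2 - 9*y + 54) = y*(y + 3)*(y^3 - 2*y^2 - 9*y + 18) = y*(y - 3)*(y + 3)*(y^2 + y - 6) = y*(y - 3)*(y + 3)^2*(y - 2)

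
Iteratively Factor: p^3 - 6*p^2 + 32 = (p - 4)*(p^2 - 2*p - 8) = (p - 4)^2*(p + 2)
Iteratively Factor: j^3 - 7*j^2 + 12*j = (j)*(j^2 - 7*j + 12) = j*(j - 3)*(j - 4)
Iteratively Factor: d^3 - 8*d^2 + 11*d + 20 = (d - 5)*(d^2 - 3*d - 4) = (d - 5)*(d - 4)*(d + 1)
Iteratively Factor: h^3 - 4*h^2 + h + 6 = (h - 2)*(h^2 - 2*h - 3) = (h - 3)*(h - 2)*(h + 1)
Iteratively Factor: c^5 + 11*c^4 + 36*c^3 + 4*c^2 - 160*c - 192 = (c + 4)*(c^4 + 7*c^3 + 8*c^2 - 28*c - 48) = (c + 3)*(c + 4)*(c^3 + 4*c^2 - 4*c - 16) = (c + 3)*(c + 4)^2*(c^2 - 4) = (c + 2)*(c + 3)*(c + 4)^2*(c - 2)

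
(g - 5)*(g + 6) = g^2 + g - 30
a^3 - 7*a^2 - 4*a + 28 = (a - 7)*(a - 2)*(a + 2)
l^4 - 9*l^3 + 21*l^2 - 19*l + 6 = (l - 6)*(l - 1)^3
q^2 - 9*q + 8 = (q - 8)*(q - 1)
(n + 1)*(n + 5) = n^2 + 6*n + 5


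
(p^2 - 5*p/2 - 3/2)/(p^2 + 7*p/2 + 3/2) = (p - 3)/(p + 3)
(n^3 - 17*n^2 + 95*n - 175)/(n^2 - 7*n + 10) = (n^2 - 12*n + 35)/(n - 2)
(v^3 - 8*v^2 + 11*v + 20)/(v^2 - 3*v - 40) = (-v^3 + 8*v^2 - 11*v - 20)/(-v^2 + 3*v + 40)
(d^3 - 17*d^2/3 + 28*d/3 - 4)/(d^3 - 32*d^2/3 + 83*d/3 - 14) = (d - 2)/(d - 7)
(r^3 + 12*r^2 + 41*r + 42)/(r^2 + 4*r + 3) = (r^2 + 9*r + 14)/(r + 1)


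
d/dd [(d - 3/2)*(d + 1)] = 2*d - 1/2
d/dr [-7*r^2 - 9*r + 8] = -14*r - 9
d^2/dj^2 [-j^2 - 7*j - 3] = -2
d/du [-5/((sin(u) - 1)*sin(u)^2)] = 5*(3*sin(u) - 2)*cos(u)/((sin(u) - 1)^2*sin(u)^3)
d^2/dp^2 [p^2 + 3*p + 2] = 2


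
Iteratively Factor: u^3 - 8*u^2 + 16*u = (u - 4)*(u^2 - 4*u) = (u - 4)^2*(u)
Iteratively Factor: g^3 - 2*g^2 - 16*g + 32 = (g - 4)*(g^2 + 2*g - 8) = (g - 4)*(g - 2)*(g + 4)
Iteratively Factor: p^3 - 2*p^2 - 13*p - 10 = (p - 5)*(p^2 + 3*p + 2) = (p - 5)*(p + 2)*(p + 1)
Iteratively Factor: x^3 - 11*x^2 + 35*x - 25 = (x - 5)*(x^2 - 6*x + 5) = (x - 5)*(x - 1)*(x - 5)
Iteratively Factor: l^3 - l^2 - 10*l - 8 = (l + 2)*(l^2 - 3*l - 4) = (l - 4)*(l + 2)*(l + 1)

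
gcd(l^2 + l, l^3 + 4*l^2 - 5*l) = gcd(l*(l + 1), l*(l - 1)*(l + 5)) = l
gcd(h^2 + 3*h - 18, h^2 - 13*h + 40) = 1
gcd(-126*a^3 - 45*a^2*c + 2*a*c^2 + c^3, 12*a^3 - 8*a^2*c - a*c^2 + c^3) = 3*a + c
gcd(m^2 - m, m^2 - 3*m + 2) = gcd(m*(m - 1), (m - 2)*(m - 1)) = m - 1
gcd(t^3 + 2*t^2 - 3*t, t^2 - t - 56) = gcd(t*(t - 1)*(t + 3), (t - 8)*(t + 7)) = 1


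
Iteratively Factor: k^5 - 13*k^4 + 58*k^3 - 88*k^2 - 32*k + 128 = (k - 4)*(k^4 - 9*k^3 + 22*k^2 - 32) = (k - 4)*(k - 2)*(k^3 - 7*k^2 + 8*k + 16) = (k - 4)*(k - 2)*(k + 1)*(k^2 - 8*k + 16) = (k - 4)^2*(k - 2)*(k + 1)*(k - 4)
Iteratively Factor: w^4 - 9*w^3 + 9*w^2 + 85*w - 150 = (w - 5)*(w^3 - 4*w^2 - 11*w + 30) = (w - 5)*(w + 3)*(w^2 - 7*w + 10) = (w - 5)^2*(w + 3)*(w - 2)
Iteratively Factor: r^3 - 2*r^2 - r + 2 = (r + 1)*(r^2 - 3*r + 2) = (r - 1)*(r + 1)*(r - 2)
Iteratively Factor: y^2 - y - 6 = (y + 2)*(y - 3)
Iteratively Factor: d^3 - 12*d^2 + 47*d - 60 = (d - 5)*(d^2 - 7*d + 12) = (d - 5)*(d - 3)*(d - 4)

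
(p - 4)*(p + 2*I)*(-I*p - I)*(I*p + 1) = p^4 - 3*p^3 + I*p^3 - 2*p^2 - 3*I*p^2 - 6*p - 4*I*p - 8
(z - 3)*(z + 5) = z^2 + 2*z - 15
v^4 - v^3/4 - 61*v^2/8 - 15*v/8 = v*(v - 3)*(v + 1/4)*(v + 5/2)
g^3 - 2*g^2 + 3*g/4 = g*(g - 3/2)*(g - 1/2)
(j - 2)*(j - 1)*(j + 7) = j^3 + 4*j^2 - 19*j + 14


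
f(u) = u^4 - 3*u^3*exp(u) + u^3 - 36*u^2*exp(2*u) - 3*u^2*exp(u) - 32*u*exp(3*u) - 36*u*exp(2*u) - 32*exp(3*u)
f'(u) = -3*u^3*exp(u) + 4*u^3 - 72*u^2*exp(2*u) - 12*u^2*exp(u) + 3*u^2 - 96*u*exp(3*u) - 144*u*exp(2*u) - 6*u*exp(u) - 128*exp(3*u) - 36*exp(2*u)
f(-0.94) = 0.08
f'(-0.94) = 1.57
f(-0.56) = -0.04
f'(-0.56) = -6.33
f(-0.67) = 0.34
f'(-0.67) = -1.25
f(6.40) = -52240221431.98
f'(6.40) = -163258163545.06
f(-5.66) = 846.51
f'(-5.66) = -628.52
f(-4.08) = 211.66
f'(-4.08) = -221.43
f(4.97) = -592982442.21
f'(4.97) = -1860475097.89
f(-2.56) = 27.71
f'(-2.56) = -49.23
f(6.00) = -14954221811.56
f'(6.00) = -46793407258.85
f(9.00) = -170468194975784.45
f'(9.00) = -528262268727933.72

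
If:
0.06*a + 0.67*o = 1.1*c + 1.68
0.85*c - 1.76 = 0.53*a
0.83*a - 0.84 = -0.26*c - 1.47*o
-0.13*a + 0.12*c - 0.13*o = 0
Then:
No Solution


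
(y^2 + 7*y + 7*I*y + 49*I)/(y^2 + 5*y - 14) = (y + 7*I)/(y - 2)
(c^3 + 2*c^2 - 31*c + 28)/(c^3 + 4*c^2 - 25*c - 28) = (c - 1)/(c + 1)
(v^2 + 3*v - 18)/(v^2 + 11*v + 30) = (v - 3)/(v + 5)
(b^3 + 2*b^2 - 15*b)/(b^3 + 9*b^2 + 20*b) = (b - 3)/(b + 4)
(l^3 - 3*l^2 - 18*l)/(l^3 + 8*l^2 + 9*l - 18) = l*(l - 6)/(l^2 + 5*l - 6)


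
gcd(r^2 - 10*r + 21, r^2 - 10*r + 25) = 1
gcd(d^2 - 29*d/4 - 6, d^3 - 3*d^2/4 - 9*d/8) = d + 3/4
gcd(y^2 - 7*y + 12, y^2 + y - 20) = y - 4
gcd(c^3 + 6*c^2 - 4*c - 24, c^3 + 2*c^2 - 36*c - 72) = c^2 + 8*c + 12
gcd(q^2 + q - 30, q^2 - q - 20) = q - 5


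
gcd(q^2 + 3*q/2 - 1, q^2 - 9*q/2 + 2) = q - 1/2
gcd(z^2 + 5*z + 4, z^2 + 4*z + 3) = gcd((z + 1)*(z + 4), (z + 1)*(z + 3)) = z + 1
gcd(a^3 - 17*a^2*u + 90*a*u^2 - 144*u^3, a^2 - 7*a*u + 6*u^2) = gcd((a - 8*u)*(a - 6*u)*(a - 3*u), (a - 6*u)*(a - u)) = -a + 6*u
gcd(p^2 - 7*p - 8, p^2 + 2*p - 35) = 1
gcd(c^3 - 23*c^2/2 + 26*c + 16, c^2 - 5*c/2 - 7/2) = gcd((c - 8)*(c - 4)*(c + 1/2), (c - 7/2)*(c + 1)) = 1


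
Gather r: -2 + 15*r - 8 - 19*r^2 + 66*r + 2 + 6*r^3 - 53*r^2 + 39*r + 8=6*r^3 - 72*r^2 + 120*r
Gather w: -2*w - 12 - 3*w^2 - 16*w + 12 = -3*w^2 - 18*w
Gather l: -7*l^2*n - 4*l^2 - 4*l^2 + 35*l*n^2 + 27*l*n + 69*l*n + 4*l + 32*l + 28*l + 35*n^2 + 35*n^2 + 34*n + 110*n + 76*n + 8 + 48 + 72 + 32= l^2*(-7*n - 8) + l*(35*n^2 + 96*n + 64) + 70*n^2 + 220*n + 160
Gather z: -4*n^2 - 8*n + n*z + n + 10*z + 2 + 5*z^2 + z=-4*n^2 - 7*n + 5*z^2 + z*(n + 11) + 2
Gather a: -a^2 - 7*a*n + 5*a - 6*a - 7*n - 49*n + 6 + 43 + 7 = -a^2 + a*(-7*n - 1) - 56*n + 56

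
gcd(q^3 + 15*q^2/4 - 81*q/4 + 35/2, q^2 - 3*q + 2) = q - 2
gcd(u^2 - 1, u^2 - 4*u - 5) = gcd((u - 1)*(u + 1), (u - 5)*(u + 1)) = u + 1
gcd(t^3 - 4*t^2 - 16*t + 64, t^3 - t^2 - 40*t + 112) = t^2 - 8*t + 16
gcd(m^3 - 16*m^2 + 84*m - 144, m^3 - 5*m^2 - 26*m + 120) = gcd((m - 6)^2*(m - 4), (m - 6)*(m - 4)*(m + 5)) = m^2 - 10*m + 24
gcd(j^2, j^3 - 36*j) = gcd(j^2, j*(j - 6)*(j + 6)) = j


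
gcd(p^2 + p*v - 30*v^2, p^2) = 1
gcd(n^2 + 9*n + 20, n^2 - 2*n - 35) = n + 5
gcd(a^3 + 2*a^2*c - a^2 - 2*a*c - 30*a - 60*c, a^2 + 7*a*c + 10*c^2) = a + 2*c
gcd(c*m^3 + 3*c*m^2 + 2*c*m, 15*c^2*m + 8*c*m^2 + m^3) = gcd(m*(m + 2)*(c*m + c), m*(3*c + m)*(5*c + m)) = m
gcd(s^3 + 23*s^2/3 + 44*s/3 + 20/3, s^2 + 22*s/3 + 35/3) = s + 5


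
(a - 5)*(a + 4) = a^2 - a - 20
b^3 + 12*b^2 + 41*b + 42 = (b + 2)*(b + 3)*(b + 7)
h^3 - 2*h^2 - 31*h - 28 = (h - 7)*(h + 1)*(h + 4)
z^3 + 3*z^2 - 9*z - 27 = (z - 3)*(z + 3)^2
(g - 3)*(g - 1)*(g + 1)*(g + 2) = g^4 - g^3 - 7*g^2 + g + 6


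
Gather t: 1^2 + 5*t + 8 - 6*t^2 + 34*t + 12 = -6*t^2 + 39*t + 21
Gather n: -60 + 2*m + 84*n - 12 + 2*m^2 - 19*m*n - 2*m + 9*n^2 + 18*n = 2*m^2 + 9*n^2 + n*(102 - 19*m) - 72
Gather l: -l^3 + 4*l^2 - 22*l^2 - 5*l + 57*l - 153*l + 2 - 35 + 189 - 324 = -l^3 - 18*l^2 - 101*l - 168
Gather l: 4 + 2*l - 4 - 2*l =0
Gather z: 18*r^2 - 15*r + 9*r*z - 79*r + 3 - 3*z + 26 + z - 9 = 18*r^2 - 94*r + z*(9*r - 2) + 20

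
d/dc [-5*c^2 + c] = 1 - 10*c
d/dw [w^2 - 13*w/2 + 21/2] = 2*w - 13/2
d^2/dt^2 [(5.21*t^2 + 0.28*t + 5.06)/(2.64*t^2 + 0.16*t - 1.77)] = (-0.498432000000008*t^3 + 357.668784*t^2 + 20.674368*t + 80.351218)/(18.399744*t^6 + 3.345408*t^5 - 36.805824*t^4 - 4.481792*t^3 + 24.676632*t^2 + 1.503792*t - 5.545233)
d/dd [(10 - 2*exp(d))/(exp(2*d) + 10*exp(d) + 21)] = 2*(2*(exp(d) - 5)*(exp(d) + 5) - exp(2*d) - 10*exp(d) - 21)*exp(d)/(exp(2*d) + 10*exp(d) + 21)^2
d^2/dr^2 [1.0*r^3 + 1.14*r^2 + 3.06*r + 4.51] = 6.0*r + 2.28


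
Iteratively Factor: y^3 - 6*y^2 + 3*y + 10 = (y - 2)*(y^2 - 4*y - 5) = (y - 5)*(y - 2)*(y + 1)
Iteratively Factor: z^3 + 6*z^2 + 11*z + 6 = (z + 1)*(z^2 + 5*z + 6) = (z + 1)*(z + 2)*(z + 3)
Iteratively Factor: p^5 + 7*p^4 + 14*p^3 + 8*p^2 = (p + 2)*(p^4 + 5*p^3 + 4*p^2) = (p + 2)*(p + 4)*(p^3 + p^2) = p*(p + 2)*(p + 4)*(p^2 + p) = p*(p + 1)*(p + 2)*(p + 4)*(p)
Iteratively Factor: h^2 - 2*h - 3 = (h - 3)*(h + 1)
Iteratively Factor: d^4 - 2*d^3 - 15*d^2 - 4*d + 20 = (d + 2)*(d^3 - 4*d^2 - 7*d + 10) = (d - 1)*(d + 2)*(d^2 - 3*d - 10) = (d - 1)*(d + 2)^2*(d - 5)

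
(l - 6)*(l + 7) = l^2 + l - 42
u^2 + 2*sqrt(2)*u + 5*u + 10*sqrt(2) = (u + 5)*(u + 2*sqrt(2))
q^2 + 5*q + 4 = (q + 1)*(q + 4)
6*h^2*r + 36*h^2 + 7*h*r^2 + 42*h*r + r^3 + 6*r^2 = (h + r)*(6*h + r)*(r + 6)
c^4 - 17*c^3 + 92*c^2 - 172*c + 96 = (c - 8)*(c - 6)*(c - 2)*(c - 1)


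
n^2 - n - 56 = (n - 8)*(n + 7)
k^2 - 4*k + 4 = (k - 2)^2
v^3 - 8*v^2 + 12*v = v*(v - 6)*(v - 2)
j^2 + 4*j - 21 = (j - 3)*(j + 7)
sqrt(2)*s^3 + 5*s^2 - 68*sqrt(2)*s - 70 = (s - 5*sqrt(2))*(s + 7*sqrt(2))*(sqrt(2)*s + 1)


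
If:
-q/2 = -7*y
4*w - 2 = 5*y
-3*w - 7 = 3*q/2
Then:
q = -476/99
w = 7/99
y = -34/99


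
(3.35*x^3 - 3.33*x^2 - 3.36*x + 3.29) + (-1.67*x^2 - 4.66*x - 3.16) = 3.35*x^3 - 5.0*x^2 - 8.02*x + 0.13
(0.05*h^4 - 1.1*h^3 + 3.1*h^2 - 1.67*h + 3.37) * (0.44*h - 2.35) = 0.022*h^5 - 0.6015*h^4 + 3.949*h^3 - 8.0198*h^2 + 5.4073*h - 7.9195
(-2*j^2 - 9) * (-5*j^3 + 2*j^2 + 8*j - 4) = 10*j^5 - 4*j^4 + 29*j^3 - 10*j^2 - 72*j + 36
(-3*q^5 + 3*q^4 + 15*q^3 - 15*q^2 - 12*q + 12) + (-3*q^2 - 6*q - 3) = -3*q^5 + 3*q^4 + 15*q^3 - 18*q^2 - 18*q + 9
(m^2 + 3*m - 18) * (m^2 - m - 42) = m^4 + 2*m^3 - 63*m^2 - 108*m + 756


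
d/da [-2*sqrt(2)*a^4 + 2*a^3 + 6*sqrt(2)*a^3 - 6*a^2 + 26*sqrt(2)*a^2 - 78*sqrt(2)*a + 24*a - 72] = -8*sqrt(2)*a^3 + 6*a^2 + 18*sqrt(2)*a^2 - 12*a + 52*sqrt(2)*a - 78*sqrt(2) + 24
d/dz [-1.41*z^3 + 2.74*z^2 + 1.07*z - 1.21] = -4.23*z^2 + 5.48*z + 1.07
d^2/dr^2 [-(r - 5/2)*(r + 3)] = -2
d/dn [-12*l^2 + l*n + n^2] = l + 2*n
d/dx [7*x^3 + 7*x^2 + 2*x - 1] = 21*x^2 + 14*x + 2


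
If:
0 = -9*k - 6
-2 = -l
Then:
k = -2/3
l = 2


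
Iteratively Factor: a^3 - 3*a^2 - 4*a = (a + 1)*(a^2 - 4*a) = a*(a + 1)*(a - 4)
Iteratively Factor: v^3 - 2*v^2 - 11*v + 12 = (v - 4)*(v^2 + 2*v - 3) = (v - 4)*(v - 1)*(v + 3)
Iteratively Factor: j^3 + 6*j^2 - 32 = (j + 4)*(j^2 + 2*j - 8) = (j + 4)^2*(j - 2)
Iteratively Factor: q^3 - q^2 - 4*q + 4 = (q - 2)*(q^2 + q - 2) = (q - 2)*(q + 2)*(q - 1)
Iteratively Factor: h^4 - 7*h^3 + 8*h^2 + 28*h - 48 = (h - 2)*(h^3 - 5*h^2 - 2*h + 24) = (h - 2)*(h + 2)*(h^2 - 7*h + 12) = (h - 4)*(h - 2)*(h + 2)*(h - 3)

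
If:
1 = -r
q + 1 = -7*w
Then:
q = -7*w - 1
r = -1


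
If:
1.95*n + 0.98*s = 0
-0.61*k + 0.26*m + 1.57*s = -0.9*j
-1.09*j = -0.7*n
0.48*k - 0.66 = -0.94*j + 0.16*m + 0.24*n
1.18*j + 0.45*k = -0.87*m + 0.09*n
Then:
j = -0.27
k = 1.53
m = -0.47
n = -0.42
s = 0.83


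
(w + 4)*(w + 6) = w^2 + 10*w + 24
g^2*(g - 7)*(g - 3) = g^4 - 10*g^3 + 21*g^2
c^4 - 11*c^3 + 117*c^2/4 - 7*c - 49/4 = (c - 7)*(c - 7/2)*(c - 1)*(c + 1/2)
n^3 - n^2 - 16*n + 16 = (n - 4)*(n - 1)*(n + 4)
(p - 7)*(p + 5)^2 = p^3 + 3*p^2 - 45*p - 175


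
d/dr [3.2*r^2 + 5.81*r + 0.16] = 6.4*r + 5.81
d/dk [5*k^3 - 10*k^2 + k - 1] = 15*k^2 - 20*k + 1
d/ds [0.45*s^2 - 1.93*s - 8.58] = 0.9*s - 1.93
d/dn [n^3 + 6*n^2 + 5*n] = 3*n^2 + 12*n + 5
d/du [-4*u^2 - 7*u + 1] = -8*u - 7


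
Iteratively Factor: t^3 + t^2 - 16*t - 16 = (t + 1)*(t^2 - 16) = (t - 4)*(t + 1)*(t + 4)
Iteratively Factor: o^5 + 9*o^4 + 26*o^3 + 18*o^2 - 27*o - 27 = (o + 3)*(o^4 + 6*o^3 + 8*o^2 - 6*o - 9) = (o + 3)^2*(o^3 + 3*o^2 - o - 3) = (o - 1)*(o + 3)^2*(o^2 + 4*o + 3) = (o - 1)*(o + 1)*(o + 3)^2*(o + 3)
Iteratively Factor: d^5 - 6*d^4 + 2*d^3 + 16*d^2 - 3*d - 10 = (d + 1)*(d^4 - 7*d^3 + 9*d^2 + 7*d - 10) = (d - 2)*(d + 1)*(d^3 - 5*d^2 - d + 5) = (d - 5)*(d - 2)*(d + 1)*(d^2 - 1) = (d - 5)*(d - 2)*(d + 1)^2*(d - 1)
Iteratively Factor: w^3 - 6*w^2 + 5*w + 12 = (w - 4)*(w^2 - 2*w - 3) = (w - 4)*(w + 1)*(w - 3)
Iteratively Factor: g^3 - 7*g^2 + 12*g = (g - 3)*(g^2 - 4*g) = (g - 4)*(g - 3)*(g)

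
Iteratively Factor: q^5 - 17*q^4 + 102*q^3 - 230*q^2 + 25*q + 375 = (q + 1)*(q^4 - 18*q^3 + 120*q^2 - 350*q + 375) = (q - 5)*(q + 1)*(q^3 - 13*q^2 + 55*q - 75) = (q - 5)^2*(q + 1)*(q^2 - 8*q + 15) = (q - 5)^3*(q + 1)*(q - 3)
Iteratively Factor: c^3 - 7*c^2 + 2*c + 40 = (c + 2)*(c^2 - 9*c + 20) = (c - 4)*(c + 2)*(c - 5)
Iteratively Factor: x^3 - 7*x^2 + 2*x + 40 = (x - 4)*(x^2 - 3*x - 10) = (x - 5)*(x - 4)*(x + 2)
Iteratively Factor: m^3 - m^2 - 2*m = (m + 1)*(m^2 - 2*m) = (m - 2)*(m + 1)*(m)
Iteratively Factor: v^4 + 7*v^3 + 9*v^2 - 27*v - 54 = (v + 3)*(v^3 + 4*v^2 - 3*v - 18) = (v - 2)*(v + 3)*(v^2 + 6*v + 9) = (v - 2)*(v + 3)^2*(v + 3)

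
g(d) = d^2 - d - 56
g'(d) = 2*d - 1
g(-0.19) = -55.77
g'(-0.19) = -1.38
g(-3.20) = -42.56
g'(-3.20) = -7.40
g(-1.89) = -50.54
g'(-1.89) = -4.78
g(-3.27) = -42.04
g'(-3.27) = -7.54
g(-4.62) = -30.04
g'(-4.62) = -10.24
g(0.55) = -56.25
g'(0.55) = 0.10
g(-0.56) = -55.13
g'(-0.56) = -2.12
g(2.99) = -50.05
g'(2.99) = 4.98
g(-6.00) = -14.00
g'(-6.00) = -13.00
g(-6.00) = -14.00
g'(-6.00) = -13.00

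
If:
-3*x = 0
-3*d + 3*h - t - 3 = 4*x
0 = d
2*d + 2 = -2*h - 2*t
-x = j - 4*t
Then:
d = 0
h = 1/2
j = -6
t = -3/2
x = 0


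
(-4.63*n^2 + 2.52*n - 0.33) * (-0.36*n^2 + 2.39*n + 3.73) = 1.6668*n^4 - 11.9729*n^3 - 11.1283*n^2 + 8.6109*n - 1.2309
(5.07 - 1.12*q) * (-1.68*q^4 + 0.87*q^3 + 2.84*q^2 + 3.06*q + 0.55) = 1.8816*q^5 - 9.492*q^4 + 1.2301*q^3 + 10.9716*q^2 + 14.8982*q + 2.7885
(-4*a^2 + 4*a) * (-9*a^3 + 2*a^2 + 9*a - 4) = 36*a^5 - 44*a^4 - 28*a^3 + 52*a^2 - 16*a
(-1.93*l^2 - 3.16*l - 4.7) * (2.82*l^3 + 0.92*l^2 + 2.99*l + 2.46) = -5.4426*l^5 - 10.6868*l^4 - 21.9319*l^3 - 18.5202*l^2 - 21.8266*l - 11.562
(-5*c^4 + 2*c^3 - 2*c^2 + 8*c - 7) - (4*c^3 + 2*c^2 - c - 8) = -5*c^4 - 2*c^3 - 4*c^2 + 9*c + 1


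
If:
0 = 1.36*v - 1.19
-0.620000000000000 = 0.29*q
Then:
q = -2.14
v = 0.88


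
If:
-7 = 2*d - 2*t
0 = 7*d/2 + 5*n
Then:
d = t - 7/2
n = 49/20 - 7*t/10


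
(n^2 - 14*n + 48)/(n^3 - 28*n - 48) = (n - 8)/(n^2 + 6*n + 8)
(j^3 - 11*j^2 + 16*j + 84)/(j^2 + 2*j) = j - 13 + 42/j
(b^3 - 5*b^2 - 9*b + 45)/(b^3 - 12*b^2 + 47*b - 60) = (b + 3)/(b - 4)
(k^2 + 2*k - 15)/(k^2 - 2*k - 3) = (k + 5)/(k + 1)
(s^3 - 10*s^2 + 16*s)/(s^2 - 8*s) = s - 2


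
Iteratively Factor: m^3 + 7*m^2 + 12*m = (m)*(m^2 + 7*m + 12) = m*(m + 4)*(m + 3)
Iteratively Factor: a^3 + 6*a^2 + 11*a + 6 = (a + 1)*(a^2 + 5*a + 6) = (a + 1)*(a + 2)*(a + 3)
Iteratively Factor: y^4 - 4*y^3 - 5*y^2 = (y - 5)*(y^3 + y^2) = y*(y - 5)*(y^2 + y) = y*(y - 5)*(y + 1)*(y)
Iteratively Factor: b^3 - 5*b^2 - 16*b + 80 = (b - 4)*(b^2 - b - 20) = (b - 4)*(b + 4)*(b - 5)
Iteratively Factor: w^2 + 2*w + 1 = (w + 1)*(w + 1)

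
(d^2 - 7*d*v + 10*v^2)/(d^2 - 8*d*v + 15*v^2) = (-d + 2*v)/(-d + 3*v)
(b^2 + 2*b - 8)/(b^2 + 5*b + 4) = (b - 2)/(b + 1)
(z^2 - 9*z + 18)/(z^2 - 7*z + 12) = (z - 6)/(z - 4)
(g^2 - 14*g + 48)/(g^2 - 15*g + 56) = (g - 6)/(g - 7)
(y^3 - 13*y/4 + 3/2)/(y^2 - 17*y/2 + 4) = (y^2 + y/2 - 3)/(y - 8)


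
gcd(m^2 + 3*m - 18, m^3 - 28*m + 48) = m + 6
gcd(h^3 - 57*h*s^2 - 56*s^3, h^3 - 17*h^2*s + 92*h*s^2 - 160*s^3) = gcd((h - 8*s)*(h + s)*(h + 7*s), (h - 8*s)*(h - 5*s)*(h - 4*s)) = -h + 8*s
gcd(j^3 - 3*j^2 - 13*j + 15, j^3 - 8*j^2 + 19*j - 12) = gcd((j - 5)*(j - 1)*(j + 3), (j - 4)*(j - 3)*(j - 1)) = j - 1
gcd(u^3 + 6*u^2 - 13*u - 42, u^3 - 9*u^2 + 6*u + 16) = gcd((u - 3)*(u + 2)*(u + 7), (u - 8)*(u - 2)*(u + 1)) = 1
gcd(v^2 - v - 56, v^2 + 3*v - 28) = v + 7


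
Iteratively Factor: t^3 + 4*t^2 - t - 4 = (t + 1)*(t^2 + 3*t - 4) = (t - 1)*(t + 1)*(t + 4)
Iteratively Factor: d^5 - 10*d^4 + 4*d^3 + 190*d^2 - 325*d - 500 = (d - 5)*(d^4 - 5*d^3 - 21*d^2 + 85*d + 100) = (d - 5)*(d + 1)*(d^3 - 6*d^2 - 15*d + 100) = (d - 5)^2*(d + 1)*(d^2 - d - 20) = (d - 5)^3*(d + 1)*(d + 4)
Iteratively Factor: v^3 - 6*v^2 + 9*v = (v - 3)*(v^2 - 3*v) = v*(v - 3)*(v - 3)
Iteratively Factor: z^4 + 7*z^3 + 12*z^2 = (z + 3)*(z^3 + 4*z^2) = z*(z + 3)*(z^2 + 4*z) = z^2*(z + 3)*(z + 4)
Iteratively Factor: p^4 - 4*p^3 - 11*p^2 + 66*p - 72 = (p + 4)*(p^3 - 8*p^2 + 21*p - 18) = (p - 2)*(p + 4)*(p^2 - 6*p + 9) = (p - 3)*(p - 2)*(p + 4)*(p - 3)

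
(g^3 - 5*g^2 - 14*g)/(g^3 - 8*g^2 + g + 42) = g/(g - 3)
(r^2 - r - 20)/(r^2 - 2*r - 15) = (r + 4)/(r + 3)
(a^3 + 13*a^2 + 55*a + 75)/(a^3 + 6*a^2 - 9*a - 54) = (a^2 + 10*a + 25)/(a^2 + 3*a - 18)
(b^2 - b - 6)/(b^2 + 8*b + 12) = (b - 3)/(b + 6)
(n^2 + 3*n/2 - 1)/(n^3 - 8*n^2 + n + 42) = (n - 1/2)/(n^2 - 10*n + 21)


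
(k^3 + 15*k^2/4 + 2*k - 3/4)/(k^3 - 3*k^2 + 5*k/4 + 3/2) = (4*k^3 + 15*k^2 + 8*k - 3)/(4*k^3 - 12*k^2 + 5*k + 6)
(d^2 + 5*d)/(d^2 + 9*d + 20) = d/(d + 4)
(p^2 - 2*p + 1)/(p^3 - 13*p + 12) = (p - 1)/(p^2 + p - 12)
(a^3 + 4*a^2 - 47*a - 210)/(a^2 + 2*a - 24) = (a^2 - 2*a - 35)/(a - 4)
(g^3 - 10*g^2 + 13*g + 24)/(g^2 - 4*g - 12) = (-g^3 + 10*g^2 - 13*g - 24)/(-g^2 + 4*g + 12)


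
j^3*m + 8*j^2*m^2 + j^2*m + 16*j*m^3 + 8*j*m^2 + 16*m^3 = (j + 4*m)^2*(j*m + m)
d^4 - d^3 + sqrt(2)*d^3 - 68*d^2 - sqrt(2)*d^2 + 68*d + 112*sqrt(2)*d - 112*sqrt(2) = (d - 1)*(d - 4*sqrt(2))*(d - 2*sqrt(2))*(d + 7*sqrt(2))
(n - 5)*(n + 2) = n^2 - 3*n - 10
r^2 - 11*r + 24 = (r - 8)*(r - 3)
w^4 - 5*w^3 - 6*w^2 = w^2*(w - 6)*(w + 1)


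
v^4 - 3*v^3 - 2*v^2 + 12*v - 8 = (v - 2)^2*(v - 1)*(v + 2)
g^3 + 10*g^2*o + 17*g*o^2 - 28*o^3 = (g - o)*(g + 4*o)*(g + 7*o)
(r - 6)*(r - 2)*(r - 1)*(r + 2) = r^4 - 7*r^3 + 2*r^2 + 28*r - 24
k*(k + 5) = k^2 + 5*k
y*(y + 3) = y^2 + 3*y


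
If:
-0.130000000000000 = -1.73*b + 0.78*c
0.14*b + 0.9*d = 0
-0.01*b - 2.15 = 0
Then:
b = -215.00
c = -477.03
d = 33.44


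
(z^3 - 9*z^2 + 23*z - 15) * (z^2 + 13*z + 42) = z^5 + 4*z^4 - 52*z^3 - 94*z^2 + 771*z - 630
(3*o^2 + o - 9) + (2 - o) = 3*o^2 - 7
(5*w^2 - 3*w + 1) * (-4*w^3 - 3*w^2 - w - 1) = -20*w^5 - 3*w^4 - 5*w^2 + 2*w - 1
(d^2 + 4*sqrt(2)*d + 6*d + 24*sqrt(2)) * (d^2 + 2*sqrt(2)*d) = d^4 + 6*d^3 + 6*sqrt(2)*d^3 + 16*d^2 + 36*sqrt(2)*d^2 + 96*d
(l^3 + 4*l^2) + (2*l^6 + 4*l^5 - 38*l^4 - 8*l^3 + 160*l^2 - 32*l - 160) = 2*l^6 + 4*l^5 - 38*l^4 - 7*l^3 + 164*l^2 - 32*l - 160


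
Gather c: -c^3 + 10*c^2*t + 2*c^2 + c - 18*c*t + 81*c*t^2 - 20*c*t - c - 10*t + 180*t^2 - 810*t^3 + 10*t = -c^3 + c^2*(10*t + 2) + c*(81*t^2 - 38*t) - 810*t^3 + 180*t^2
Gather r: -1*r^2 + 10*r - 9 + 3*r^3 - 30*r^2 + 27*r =3*r^3 - 31*r^2 + 37*r - 9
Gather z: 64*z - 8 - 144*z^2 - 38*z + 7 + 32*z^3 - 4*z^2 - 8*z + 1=32*z^3 - 148*z^2 + 18*z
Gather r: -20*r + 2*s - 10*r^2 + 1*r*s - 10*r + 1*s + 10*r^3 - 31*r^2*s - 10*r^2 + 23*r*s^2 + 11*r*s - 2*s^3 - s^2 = 10*r^3 + r^2*(-31*s - 20) + r*(23*s^2 + 12*s - 30) - 2*s^3 - s^2 + 3*s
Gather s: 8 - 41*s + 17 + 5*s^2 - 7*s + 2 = 5*s^2 - 48*s + 27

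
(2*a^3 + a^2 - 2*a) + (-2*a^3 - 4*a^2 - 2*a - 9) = -3*a^2 - 4*a - 9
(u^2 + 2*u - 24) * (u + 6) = u^3 + 8*u^2 - 12*u - 144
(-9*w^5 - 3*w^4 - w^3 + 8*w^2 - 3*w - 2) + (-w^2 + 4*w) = -9*w^5 - 3*w^4 - w^3 + 7*w^2 + w - 2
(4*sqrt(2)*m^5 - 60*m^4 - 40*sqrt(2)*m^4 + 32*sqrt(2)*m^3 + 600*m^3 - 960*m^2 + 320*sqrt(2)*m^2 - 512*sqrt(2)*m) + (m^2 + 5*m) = 4*sqrt(2)*m^5 - 60*m^4 - 40*sqrt(2)*m^4 + 32*sqrt(2)*m^3 + 600*m^3 - 959*m^2 + 320*sqrt(2)*m^2 - 512*sqrt(2)*m + 5*m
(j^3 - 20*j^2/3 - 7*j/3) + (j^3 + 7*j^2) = 2*j^3 + j^2/3 - 7*j/3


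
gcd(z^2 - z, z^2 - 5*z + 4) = z - 1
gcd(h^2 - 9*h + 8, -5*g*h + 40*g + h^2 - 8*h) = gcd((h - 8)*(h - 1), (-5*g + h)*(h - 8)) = h - 8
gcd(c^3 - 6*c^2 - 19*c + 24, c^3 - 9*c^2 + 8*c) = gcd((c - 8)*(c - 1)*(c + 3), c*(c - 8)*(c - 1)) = c^2 - 9*c + 8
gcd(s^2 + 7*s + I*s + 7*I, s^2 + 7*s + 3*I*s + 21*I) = s + 7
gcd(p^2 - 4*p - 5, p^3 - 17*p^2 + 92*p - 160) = p - 5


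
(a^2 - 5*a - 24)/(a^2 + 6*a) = (a^2 - 5*a - 24)/(a*(a + 6))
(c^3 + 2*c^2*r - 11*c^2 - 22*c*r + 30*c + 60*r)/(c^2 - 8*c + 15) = (c^2 + 2*c*r - 6*c - 12*r)/(c - 3)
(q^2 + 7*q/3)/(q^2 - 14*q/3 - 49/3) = q/(q - 7)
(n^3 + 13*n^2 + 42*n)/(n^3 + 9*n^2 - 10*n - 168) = n/(n - 4)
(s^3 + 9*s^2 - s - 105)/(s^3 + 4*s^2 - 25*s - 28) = (s^2 + 2*s - 15)/(s^2 - 3*s - 4)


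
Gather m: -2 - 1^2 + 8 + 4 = 9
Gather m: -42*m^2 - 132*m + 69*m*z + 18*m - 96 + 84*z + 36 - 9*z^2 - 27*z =-42*m^2 + m*(69*z - 114) - 9*z^2 + 57*z - 60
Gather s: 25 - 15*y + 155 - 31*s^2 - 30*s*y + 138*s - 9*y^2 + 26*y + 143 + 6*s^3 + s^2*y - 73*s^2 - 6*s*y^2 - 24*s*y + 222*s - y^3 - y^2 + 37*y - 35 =6*s^3 + s^2*(y - 104) + s*(-6*y^2 - 54*y + 360) - y^3 - 10*y^2 + 48*y + 288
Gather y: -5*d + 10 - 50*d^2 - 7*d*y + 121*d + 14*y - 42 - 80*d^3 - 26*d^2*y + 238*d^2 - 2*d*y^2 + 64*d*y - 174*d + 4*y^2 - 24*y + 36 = -80*d^3 + 188*d^2 - 58*d + y^2*(4 - 2*d) + y*(-26*d^2 + 57*d - 10) + 4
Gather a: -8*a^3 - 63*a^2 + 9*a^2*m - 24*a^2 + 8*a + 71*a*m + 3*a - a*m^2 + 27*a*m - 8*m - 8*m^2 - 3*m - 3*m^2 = -8*a^3 + a^2*(9*m - 87) + a*(-m^2 + 98*m + 11) - 11*m^2 - 11*m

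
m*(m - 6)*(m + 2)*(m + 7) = m^4 + 3*m^3 - 40*m^2 - 84*m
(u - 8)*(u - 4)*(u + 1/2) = u^3 - 23*u^2/2 + 26*u + 16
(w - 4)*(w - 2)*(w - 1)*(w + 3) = w^4 - 4*w^3 - 7*w^2 + 34*w - 24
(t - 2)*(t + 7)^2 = t^3 + 12*t^2 + 21*t - 98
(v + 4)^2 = v^2 + 8*v + 16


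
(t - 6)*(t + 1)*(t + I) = t^3 - 5*t^2 + I*t^2 - 6*t - 5*I*t - 6*I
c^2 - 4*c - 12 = (c - 6)*(c + 2)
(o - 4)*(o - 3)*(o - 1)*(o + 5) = o^4 - 3*o^3 - 21*o^2 + 83*o - 60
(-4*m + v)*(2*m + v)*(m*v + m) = -8*m^3*v - 8*m^3 - 2*m^2*v^2 - 2*m^2*v + m*v^3 + m*v^2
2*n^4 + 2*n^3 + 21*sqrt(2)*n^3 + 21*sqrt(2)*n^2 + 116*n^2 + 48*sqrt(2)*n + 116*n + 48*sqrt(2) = (n + 4*sqrt(2))*(n + 6*sqrt(2))*(sqrt(2)*n + 1)*(sqrt(2)*n + sqrt(2))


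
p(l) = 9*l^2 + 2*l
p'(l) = 18*l + 2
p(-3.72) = 117.11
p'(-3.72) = -64.96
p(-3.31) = 91.98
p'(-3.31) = -57.58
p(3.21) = 99.16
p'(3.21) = 59.78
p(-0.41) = 0.69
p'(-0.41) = -5.38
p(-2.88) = 68.89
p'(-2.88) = -49.84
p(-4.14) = 145.98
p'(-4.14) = -72.52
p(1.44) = 21.54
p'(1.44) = 27.92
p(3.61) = 124.51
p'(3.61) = 66.98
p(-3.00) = 75.00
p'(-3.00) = -52.00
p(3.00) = 87.00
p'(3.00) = 56.00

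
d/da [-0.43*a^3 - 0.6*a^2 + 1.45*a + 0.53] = -1.29*a^2 - 1.2*a + 1.45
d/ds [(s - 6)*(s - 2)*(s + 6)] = 3*s^2 - 4*s - 36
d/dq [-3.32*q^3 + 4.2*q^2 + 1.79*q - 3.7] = -9.96*q^2 + 8.4*q + 1.79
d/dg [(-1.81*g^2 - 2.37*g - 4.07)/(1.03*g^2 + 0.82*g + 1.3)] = (0.956900000000001*g^2 + 3.6782*g + 0.2564)/(1.0609*g^4 + 1.6892*g^3 + 3.3504*g^2 + 2.132*g + 1.69)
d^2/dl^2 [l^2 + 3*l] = 2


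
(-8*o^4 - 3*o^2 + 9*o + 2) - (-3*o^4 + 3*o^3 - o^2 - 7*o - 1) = -5*o^4 - 3*o^3 - 2*o^2 + 16*o + 3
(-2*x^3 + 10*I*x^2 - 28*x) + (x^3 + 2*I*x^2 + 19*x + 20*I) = -x^3 + 12*I*x^2 - 9*x + 20*I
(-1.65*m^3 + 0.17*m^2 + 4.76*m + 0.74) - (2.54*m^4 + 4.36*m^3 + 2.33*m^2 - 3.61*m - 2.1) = -2.54*m^4 - 6.01*m^3 - 2.16*m^2 + 8.37*m + 2.84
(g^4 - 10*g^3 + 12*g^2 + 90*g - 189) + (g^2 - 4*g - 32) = g^4 - 10*g^3 + 13*g^2 + 86*g - 221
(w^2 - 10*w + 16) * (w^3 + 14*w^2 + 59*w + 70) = w^5 + 4*w^4 - 65*w^3 - 296*w^2 + 244*w + 1120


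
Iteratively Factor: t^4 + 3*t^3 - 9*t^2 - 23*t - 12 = (t + 4)*(t^3 - t^2 - 5*t - 3) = (t + 1)*(t + 4)*(t^2 - 2*t - 3) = (t + 1)^2*(t + 4)*(t - 3)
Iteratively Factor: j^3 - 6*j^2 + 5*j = (j - 1)*(j^2 - 5*j) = (j - 5)*(j - 1)*(j)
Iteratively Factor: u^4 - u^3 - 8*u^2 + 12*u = (u - 2)*(u^3 + u^2 - 6*u) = u*(u - 2)*(u^2 + u - 6) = u*(u - 2)^2*(u + 3)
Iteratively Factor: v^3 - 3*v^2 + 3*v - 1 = (v - 1)*(v^2 - 2*v + 1) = (v - 1)^2*(v - 1)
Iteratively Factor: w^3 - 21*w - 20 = (w + 1)*(w^2 - w - 20) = (w - 5)*(w + 1)*(w + 4)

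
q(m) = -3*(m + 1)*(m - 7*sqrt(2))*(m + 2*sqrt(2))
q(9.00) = 319.19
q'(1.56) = 140.14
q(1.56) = 281.07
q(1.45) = 265.71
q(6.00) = 722.95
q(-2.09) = -28.95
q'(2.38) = 140.93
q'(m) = -3*(m + 1)*(m - 7*sqrt(2)) - 3*(m + 1)*(m + 2*sqrt(2)) - 3*(m - 7*sqrt(2))*(m + 2*sqrt(2)) = -9*m^2 - 6*m + 30*sqrt(2)*m + 15*sqrt(2) + 84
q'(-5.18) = -324.97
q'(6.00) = -0.23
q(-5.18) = 444.68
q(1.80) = 314.90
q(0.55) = 146.88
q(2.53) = 418.19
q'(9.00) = -295.95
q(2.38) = 397.13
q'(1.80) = 141.62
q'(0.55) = 122.53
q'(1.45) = 139.11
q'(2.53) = 139.76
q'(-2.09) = -10.23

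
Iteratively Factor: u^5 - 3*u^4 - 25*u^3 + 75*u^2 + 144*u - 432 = (u + 3)*(u^4 - 6*u^3 - 7*u^2 + 96*u - 144) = (u - 3)*(u + 3)*(u^3 - 3*u^2 - 16*u + 48) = (u - 4)*(u - 3)*(u + 3)*(u^2 + u - 12) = (u - 4)*(u - 3)^2*(u + 3)*(u + 4)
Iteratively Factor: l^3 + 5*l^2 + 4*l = (l)*(l^2 + 5*l + 4) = l*(l + 4)*(l + 1)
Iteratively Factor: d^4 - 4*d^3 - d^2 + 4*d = (d - 4)*(d^3 - d) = (d - 4)*(d - 1)*(d^2 + d) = (d - 4)*(d - 1)*(d + 1)*(d)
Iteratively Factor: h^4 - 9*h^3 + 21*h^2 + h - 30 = (h - 3)*(h^3 - 6*h^2 + 3*h + 10) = (h - 5)*(h - 3)*(h^2 - h - 2) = (h - 5)*(h - 3)*(h - 2)*(h + 1)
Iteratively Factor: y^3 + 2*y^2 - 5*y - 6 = (y + 1)*(y^2 + y - 6) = (y + 1)*(y + 3)*(y - 2)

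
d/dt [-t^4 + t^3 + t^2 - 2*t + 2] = -4*t^3 + 3*t^2 + 2*t - 2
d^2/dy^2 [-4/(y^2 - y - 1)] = 8*(-y^2 + y + (2*y - 1)^2 + 1)/(-y^2 + y + 1)^3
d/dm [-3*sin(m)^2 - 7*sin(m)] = -(6*sin(m) + 7)*cos(m)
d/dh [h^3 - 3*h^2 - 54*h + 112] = 3*h^2 - 6*h - 54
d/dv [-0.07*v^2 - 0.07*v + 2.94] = -0.14*v - 0.07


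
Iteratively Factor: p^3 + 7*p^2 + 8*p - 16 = (p + 4)*(p^2 + 3*p - 4) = (p - 1)*(p + 4)*(p + 4)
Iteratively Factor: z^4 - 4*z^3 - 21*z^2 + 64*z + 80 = (z - 5)*(z^3 + z^2 - 16*z - 16) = (z - 5)*(z + 1)*(z^2 - 16) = (z - 5)*(z + 1)*(z + 4)*(z - 4)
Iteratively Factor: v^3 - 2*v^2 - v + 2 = (v + 1)*(v^2 - 3*v + 2) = (v - 2)*(v + 1)*(v - 1)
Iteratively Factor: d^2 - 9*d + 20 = (d - 4)*(d - 5)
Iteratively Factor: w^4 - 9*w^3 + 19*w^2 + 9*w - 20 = (w - 1)*(w^3 - 8*w^2 + 11*w + 20) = (w - 5)*(w - 1)*(w^2 - 3*w - 4) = (w - 5)*(w - 4)*(w - 1)*(w + 1)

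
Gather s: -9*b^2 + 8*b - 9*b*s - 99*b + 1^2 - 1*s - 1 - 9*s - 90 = -9*b^2 - 91*b + s*(-9*b - 10) - 90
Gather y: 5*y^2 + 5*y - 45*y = 5*y^2 - 40*y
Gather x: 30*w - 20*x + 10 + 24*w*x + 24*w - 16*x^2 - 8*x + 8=54*w - 16*x^2 + x*(24*w - 28) + 18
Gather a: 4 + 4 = 8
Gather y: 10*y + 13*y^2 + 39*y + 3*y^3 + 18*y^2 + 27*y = 3*y^3 + 31*y^2 + 76*y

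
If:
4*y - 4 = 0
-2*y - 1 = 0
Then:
No Solution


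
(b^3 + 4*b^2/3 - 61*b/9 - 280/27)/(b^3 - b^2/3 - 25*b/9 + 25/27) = (9*b^2 - 3*b - 56)/(9*b^2 - 18*b + 5)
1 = 1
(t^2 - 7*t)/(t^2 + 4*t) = (t - 7)/(t + 4)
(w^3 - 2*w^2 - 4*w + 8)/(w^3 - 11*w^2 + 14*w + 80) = (w^2 - 4*w + 4)/(w^2 - 13*w + 40)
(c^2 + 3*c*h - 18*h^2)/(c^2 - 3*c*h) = (c + 6*h)/c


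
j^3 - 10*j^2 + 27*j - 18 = (j - 6)*(j - 3)*(j - 1)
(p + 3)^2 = p^2 + 6*p + 9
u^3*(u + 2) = u^4 + 2*u^3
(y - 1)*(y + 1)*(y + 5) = y^3 + 5*y^2 - y - 5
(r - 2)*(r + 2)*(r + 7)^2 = r^4 + 14*r^3 + 45*r^2 - 56*r - 196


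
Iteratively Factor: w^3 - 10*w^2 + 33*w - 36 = (w - 3)*(w^2 - 7*w + 12) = (w - 4)*(w - 3)*(w - 3)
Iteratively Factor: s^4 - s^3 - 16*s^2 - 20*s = (s + 2)*(s^3 - 3*s^2 - 10*s) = (s - 5)*(s + 2)*(s^2 + 2*s) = (s - 5)*(s + 2)^2*(s)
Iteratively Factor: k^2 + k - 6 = (k + 3)*(k - 2)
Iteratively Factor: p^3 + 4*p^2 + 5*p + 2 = (p + 1)*(p^2 + 3*p + 2) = (p + 1)^2*(p + 2)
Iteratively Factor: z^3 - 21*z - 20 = (z + 1)*(z^2 - z - 20) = (z + 1)*(z + 4)*(z - 5)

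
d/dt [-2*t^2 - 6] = -4*t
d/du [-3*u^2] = -6*u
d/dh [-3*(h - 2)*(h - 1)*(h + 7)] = -9*h^2 - 24*h + 57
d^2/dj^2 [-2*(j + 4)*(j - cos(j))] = -2*(j + 4)*cos(j) - 4*sin(j) - 4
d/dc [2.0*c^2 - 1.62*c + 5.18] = 4.0*c - 1.62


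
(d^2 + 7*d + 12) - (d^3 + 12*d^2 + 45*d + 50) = -d^3 - 11*d^2 - 38*d - 38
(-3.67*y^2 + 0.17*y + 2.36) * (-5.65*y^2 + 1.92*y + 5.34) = 20.7355*y^4 - 8.0069*y^3 - 32.6054*y^2 + 5.439*y + 12.6024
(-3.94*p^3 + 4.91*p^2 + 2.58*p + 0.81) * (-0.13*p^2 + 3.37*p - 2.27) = 0.5122*p^5 - 13.9161*p^4 + 25.1551*p^3 - 2.5564*p^2 - 3.1269*p - 1.8387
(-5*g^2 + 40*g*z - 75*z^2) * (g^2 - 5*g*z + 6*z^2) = -5*g^4 + 65*g^3*z - 305*g^2*z^2 + 615*g*z^3 - 450*z^4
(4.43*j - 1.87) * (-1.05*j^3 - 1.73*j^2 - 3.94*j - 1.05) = -4.6515*j^4 - 5.7004*j^3 - 14.2191*j^2 + 2.7163*j + 1.9635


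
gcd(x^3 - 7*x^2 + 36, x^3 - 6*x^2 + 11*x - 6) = x - 3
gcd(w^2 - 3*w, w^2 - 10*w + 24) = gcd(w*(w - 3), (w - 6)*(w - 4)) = 1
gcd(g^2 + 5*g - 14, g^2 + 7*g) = g + 7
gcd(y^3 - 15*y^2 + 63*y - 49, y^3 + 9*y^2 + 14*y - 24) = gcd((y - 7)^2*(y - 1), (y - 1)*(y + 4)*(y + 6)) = y - 1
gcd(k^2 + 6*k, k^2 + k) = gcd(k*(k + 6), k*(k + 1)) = k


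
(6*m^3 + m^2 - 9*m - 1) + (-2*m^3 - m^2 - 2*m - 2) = 4*m^3 - 11*m - 3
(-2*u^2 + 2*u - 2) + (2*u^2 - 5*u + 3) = 1 - 3*u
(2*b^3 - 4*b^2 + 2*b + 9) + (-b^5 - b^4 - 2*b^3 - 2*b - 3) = -b^5 - b^4 - 4*b^2 + 6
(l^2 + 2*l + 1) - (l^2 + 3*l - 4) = 5 - l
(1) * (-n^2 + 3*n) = -n^2 + 3*n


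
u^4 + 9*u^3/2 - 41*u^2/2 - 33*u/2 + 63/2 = (u - 3)*(u - 1)*(u + 3/2)*(u + 7)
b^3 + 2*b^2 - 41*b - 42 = (b - 6)*(b + 1)*(b + 7)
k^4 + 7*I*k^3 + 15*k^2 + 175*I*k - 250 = (k - 5*I)*(k + 2*I)*(k + 5*I)^2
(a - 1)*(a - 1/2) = a^2 - 3*a/2 + 1/2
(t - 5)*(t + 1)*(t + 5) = t^3 + t^2 - 25*t - 25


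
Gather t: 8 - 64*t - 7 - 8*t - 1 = -72*t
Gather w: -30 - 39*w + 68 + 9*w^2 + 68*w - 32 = 9*w^2 + 29*w + 6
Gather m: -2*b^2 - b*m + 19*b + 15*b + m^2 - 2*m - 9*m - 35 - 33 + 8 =-2*b^2 + 34*b + m^2 + m*(-b - 11) - 60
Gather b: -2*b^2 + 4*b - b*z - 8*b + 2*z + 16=-2*b^2 + b*(-z - 4) + 2*z + 16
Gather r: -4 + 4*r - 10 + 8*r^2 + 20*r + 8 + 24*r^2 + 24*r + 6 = 32*r^2 + 48*r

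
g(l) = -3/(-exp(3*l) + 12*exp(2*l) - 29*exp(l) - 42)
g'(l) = -3*(3*exp(3*l) - 24*exp(2*l) + 29*exp(l))/(-exp(3*l) + 12*exp(2*l) - 29*exp(l) - 42)^2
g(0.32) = 0.05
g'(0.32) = -0.00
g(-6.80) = 0.07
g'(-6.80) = -0.00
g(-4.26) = 0.07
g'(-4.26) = -0.00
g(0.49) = 0.05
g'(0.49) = 0.00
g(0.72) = 0.05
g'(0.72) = 0.01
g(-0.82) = 0.06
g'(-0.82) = -0.01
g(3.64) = 0.00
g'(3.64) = -0.00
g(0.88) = 0.05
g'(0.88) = 0.03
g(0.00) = 0.05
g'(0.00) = -0.00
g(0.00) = 0.05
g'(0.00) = -0.00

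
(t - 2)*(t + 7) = t^2 + 5*t - 14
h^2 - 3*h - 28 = (h - 7)*(h + 4)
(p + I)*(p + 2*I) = p^2 + 3*I*p - 2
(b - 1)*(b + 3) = b^2 + 2*b - 3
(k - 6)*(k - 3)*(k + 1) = k^3 - 8*k^2 + 9*k + 18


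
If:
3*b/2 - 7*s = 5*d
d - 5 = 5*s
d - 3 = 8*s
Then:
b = 278/9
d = 25/3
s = 2/3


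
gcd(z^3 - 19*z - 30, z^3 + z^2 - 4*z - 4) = z + 2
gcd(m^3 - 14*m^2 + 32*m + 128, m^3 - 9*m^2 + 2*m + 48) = m^2 - 6*m - 16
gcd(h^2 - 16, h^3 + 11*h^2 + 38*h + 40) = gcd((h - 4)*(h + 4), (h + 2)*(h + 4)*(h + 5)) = h + 4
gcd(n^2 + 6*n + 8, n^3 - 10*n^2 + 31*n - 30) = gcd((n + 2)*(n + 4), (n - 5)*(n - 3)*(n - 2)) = 1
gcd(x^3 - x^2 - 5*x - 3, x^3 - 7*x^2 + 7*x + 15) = x^2 - 2*x - 3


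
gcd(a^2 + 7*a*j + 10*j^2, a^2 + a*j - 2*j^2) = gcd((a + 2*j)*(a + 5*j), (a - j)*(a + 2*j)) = a + 2*j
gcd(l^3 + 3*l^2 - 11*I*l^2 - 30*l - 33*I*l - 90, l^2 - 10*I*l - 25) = l - 5*I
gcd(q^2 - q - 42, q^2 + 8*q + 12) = q + 6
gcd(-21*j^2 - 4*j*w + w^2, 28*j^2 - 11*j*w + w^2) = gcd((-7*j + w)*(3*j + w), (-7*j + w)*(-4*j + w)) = -7*j + w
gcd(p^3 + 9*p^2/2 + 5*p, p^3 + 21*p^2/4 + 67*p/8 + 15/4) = p^2 + 9*p/2 + 5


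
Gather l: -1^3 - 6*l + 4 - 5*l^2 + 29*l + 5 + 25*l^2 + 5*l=20*l^2 + 28*l + 8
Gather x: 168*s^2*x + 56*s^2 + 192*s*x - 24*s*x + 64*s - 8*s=56*s^2 + 56*s + x*(168*s^2 + 168*s)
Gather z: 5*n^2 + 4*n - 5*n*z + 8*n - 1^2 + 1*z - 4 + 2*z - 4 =5*n^2 + 12*n + z*(3 - 5*n) - 9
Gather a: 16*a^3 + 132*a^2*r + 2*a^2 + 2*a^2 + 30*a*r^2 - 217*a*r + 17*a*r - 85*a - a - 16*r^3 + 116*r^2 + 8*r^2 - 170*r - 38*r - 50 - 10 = 16*a^3 + a^2*(132*r + 4) + a*(30*r^2 - 200*r - 86) - 16*r^3 + 124*r^2 - 208*r - 60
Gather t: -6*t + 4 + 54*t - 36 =48*t - 32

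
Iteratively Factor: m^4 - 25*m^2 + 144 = (m + 4)*(m^3 - 4*m^2 - 9*m + 36) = (m - 3)*(m + 4)*(m^2 - m - 12) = (m - 3)*(m + 3)*(m + 4)*(m - 4)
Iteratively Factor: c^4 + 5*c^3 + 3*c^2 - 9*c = (c + 3)*(c^3 + 2*c^2 - 3*c) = (c - 1)*(c + 3)*(c^2 + 3*c) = c*(c - 1)*(c + 3)*(c + 3)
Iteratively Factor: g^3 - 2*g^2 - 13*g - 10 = (g + 2)*(g^2 - 4*g - 5) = (g - 5)*(g + 2)*(g + 1)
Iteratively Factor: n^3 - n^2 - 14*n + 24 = (n + 4)*(n^2 - 5*n + 6) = (n - 3)*(n + 4)*(n - 2)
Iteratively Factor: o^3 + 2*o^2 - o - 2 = (o - 1)*(o^2 + 3*o + 2) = (o - 1)*(o + 1)*(o + 2)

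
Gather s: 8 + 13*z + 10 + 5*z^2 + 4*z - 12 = 5*z^2 + 17*z + 6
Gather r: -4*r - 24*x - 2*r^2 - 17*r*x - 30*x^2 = -2*r^2 + r*(-17*x - 4) - 30*x^2 - 24*x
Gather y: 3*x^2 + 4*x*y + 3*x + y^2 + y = 3*x^2 + 3*x + y^2 + y*(4*x + 1)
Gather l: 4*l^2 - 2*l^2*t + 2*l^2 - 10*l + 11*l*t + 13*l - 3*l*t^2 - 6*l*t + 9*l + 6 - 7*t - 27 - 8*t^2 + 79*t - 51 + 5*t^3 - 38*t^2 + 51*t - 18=l^2*(6 - 2*t) + l*(-3*t^2 + 5*t + 12) + 5*t^3 - 46*t^2 + 123*t - 90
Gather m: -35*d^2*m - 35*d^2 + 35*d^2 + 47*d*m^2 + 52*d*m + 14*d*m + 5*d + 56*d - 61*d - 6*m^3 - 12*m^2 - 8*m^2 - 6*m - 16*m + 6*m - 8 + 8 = -6*m^3 + m^2*(47*d - 20) + m*(-35*d^2 + 66*d - 16)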